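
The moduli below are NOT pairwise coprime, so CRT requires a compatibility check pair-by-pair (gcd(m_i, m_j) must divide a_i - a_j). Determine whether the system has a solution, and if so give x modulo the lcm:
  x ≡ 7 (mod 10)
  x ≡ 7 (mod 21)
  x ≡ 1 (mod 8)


Moduli 10, 21, 8 are not pairwise coprime, so CRT works modulo lcm(m_i) when all pairwise compatibility conditions hold.
Pairwise compatibility: gcd(m_i, m_j) must divide a_i - a_j for every pair.
Merge one congruence at a time:
  Start: x ≡ 7 (mod 10).
  Combine with x ≡ 7 (mod 21): gcd(10, 21) = 1; 7 - 7 = 0, which IS divisible by 1, so compatible.
    Write x = 7 + 10·t and substitute into x ≡ 7 (mod 21): 10·t ≡ 7 − 7 = 0 (mod 21).
    The inverse of 10 mod 21 is 19 (since 10·19 = 190 = 9·21 + 1), so t ≡ 19·0 = 0 ≡ 0 (mod 21).
    Then x = 7 + 10·0 = 7, valid modulo lcm(10, 21) = 210: x ≡ 7 (mod 210).
  Combine with x ≡ 1 (mod 8): gcd(210, 8) = 2; 1 - 7 = -6, which IS divisible by 2, so compatible.
    Write x = 7 + 210·t and substitute into x ≡ 1 (mod 8): 210·t ≡ 1 − 7 = -6 (mod 8).
    Divide the congruence (and modulus) by g = 2: 105·t ≡ -3 (mod 4).
    Reduce coefficients mod 4: 1·t ≡ 1 (mod 4).
    So t ≡ 1 (mod 4).
    Then x = 7 + 210·1 = 217, valid modulo lcm(210, 8) = 840: x ≡ 217 (mod 840).
Verify: 217 mod 10 = 7, 217 mod 21 = 7, 217 mod 8 = 1.

x ≡ 217 (mod 840).


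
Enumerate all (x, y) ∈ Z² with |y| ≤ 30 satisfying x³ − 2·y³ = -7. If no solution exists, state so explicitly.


The equation is x³ - 2y³ = -7. For fixed y, x³ = 2·y³ − 7, so a solution requires the RHS to be a perfect cube.
Strategy: iterate y from -30 to 30, compute RHS = 2·y³ − 7, and check whether it is a (positive or negative) perfect cube.
Check small values of y:
  y = 0: RHS = -7 is not a perfect cube.
  y = 1: RHS = -5 is not a perfect cube.
  y = -1: RHS = -9 is not a perfect cube.
  y = 2: RHS = 9 is not a perfect cube.
  y = -2: RHS = -23 is not a perfect cube.
  y = 3: RHS = 47 is not a perfect cube.
  y = -3: RHS = -61 is not a perfect cube.
Continuing the search up to |y| = 30 finds no solutions either.
No (x, y) in the scanned range satisfies the equation.

No integer solutions with |y| ≤ 30.


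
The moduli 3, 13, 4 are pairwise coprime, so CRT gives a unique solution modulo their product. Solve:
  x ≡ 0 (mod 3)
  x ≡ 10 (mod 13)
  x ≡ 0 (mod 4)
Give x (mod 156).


Moduli 3, 13, 4 are pairwise coprime; by CRT there is a unique solution modulo M = 3 · 13 · 4 = 156.
Solve pairwise, accumulating the modulus:
  Start with x ≡ 0 (mod 3).
  Combine with x ≡ 10 (mod 13): since gcd(3, 13) = 1, we get a unique residue mod 39.
    Write x = 0 + 3·t and substitute into x ≡ 10 (mod 13): 3·t ≡ 10 − 0 = 10 (mod 13).
    The inverse of 3 mod 13 is 9 (since 3·9 = 27 = 2·13 + 1), so t ≡ 9·10 = 90 ≡ 12 (mod 13).
    Then x = 0 + 3·12 = 36, valid modulo lcm(3, 13) = 39: x ≡ 36 (mod 39).
  Combine with x ≡ 0 (mod 4): since gcd(39, 4) = 1, we get a unique residue mod 156.
    Write x = 36 + 39·t and substitute into x ≡ 0 (mod 4): 39·t ≡ 0 − 36 = -36 (mod 4).
    Reduce coefficients mod 4: 3·t ≡ 0 (mod 4).
    The inverse of 3 mod 4 is 3 (since 3·3 = 9 = 2·4 + 1), so t ≡ 3·0 = 0 ≡ 0 (mod 4).
    Then x = 36 + 39·0 = 36, valid modulo lcm(39, 4) = 156: x ≡ 36 (mod 156).
Verify: 36 mod 3 = 0 ✓, 36 mod 13 = 10 ✓, 36 mod 4 = 0 ✓.

x ≡ 36 (mod 156).


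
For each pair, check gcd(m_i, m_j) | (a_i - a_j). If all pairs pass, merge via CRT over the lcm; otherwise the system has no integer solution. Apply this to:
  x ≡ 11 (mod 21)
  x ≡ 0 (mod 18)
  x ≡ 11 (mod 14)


Moduli 21, 18, 14 are not pairwise coprime, so CRT works modulo lcm(m_i) when all pairwise compatibility conditions hold.
Pairwise compatibility: gcd(m_i, m_j) must divide a_i - a_j for every pair.
Merge one congruence at a time:
  Start: x ≡ 11 (mod 21).
  Combine with x ≡ 0 (mod 18): gcd(21, 18) = 3, and 0 - 11 = -11 is NOT divisible by 3.
    ⇒ system is inconsistent (no integer solution).

No solution (the system is inconsistent).


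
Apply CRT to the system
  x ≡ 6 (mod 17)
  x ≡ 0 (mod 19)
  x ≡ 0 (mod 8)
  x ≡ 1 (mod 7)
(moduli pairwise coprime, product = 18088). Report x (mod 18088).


Product of moduli M = 17 · 19 · 8 · 7 = 18088.
Merge one congruence at a time:
  Start: x ≡ 6 (mod 17).
  Combine with x ≡ 0 (mod 19); new modulus lcm = 323.
    Write x = 6 + 17·t and substitute into x ≡ 0 (mod 19): 17·t ≡ 0 − 6 = -6 (mod 19).
    Reduce coefficients mod 19: 17·t ≡ 13 (mod 19).
    The inverse of 17 mod 19 is 9 (since 17·9 = 153 = 8·19 + 1), so t ≡ 9·13 = 117 ≡ 3 (mod 19).
    Then x = 6 + 17·3 = 57, valid modulo lcm(17, 19) = 323: x ≡ 57 (mod 323).
  Combine with x ≡ 0 (mod 8); new modulus lcm = 2584.
    Write x = 57 + 323·t and substitute into x ≡ 0 (mod 8): 323·t ≡ 0 − 57 = -57 (mod 8).
    Reduce coefficients mod 8: 3·t ≡ 7 (mod 8).
    The inverse of 3 mod 8 is 3 (since 3·3 = 9 = 1·8 + 1), so t ≡ 3·7 = 21 ≡ 5 (mod 8).
    Then x = 57 + 323·5 = 1672, valid modulo lcm(323, 8) = 2584: x ≡ 1672 (mod 2584).
  Combine with x ≡ 1 (mod 7); new modulus lcm = 18088.
    Write x = 1672 + 2584·t and substitute into x ≡ 1 (mod 7): 2584·t ≡ 1 − 1672 = -1671 (mod 7).
    Reduce coefficients mod 7: 1·t ≡ 2 (mod 7).
    So t ≡ 2 (mod 7).
    Then x = 1672 + 2584·2 = 6840, valid modulo lcm(2584, 7) = 18088: x ≡ 6840 (mod 18088).
Verify against each original: 6840 mod 17 = 6, 6840 mod 19 = 0, 6840 mod 8 = 0, 6840 mod 7 = 1.

x ≡ 6840 (mod 18088).


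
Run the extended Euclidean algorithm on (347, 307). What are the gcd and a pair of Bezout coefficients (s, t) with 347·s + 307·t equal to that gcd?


Euclidean algorithm on (347, 307) — divide until remainder is 0:
  347 = 1 · 307 + 40
  307 = 7 · 40 + 27
  40 = 1 · 27 + 13
  27 = 2 · 13 + 1
  13 = 13 · 1 + 0
gcd(347, 307) = 1.
Track Bezout coefficients alongside the remainders: start with r₀ = 347 = a·1 + b·0 (s = 1, t = 0) and r₁ = 307 = a·0 + b·1 (s = 0, t = 1); each new remainder r_{k+1} = r_{k-1} − q_k·r_k inherits s_{k+1} = s_{k-1} − q_k·s_k, t_{k+1} = t_{k-1} − q_k·t_k, so r_k = a·s_k + b·t_k at every step:
  q = 1: r = 40, s = 1 − 1·0 = 1, t = 0 − 1·1 = -1  (check: 347·1 + 307·(-1) = 40)
  q = 7: r = 27, s = 0 − 7·1 = -7, t = 1 − 7·(-1) = 8  (check: 347·(-7) + 307·8 = 27)
  q = 1: r = 13, s = 1 − 1·(-7) = 8, t = -1 − 1·8 = -9  (check: 347·8 + 307·(-9) = 13)
  q = 2: r = 1, s = -7 − 2·8 = -23, t = 8 − 2·(-9) = 26  (check: 347·(-23) + 307·26 = 1)
The row with r = 1 (the gcd) gives the Bezout coefficients s = -23, t = 26.
Result: 347 · (-23) + 307 · (26) = 1.

gcd(347, 307) = 1; s = -23, t = 26 (check: 347·(-23) + 307·26 = 1).


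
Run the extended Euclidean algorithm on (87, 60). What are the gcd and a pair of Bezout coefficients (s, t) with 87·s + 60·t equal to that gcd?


Euclidean algorithm on (87, 60) — divide until remainder is 0:
  87 = 1 · 60 + 27
  60 = 2 · 27 + 6
  27 = 4 · 6 + 3
  6 = 2 · 3 + 0
gcd(87, 60) = 3.
Track Bezout coefficients alongside the remainders: start with r₀ = 87 = a·1 + b·0 (s = 1, t = 0) and r₁ = 60 = a·0 + b·1 (s = 0, t = 1); each new remainder r_{k+1} = r_{k-1} − q_k·r_k inherits s_{k+1} = s_{k-1} − q_k·s_k, t_{k+1} = t_{k-1} − q_k·t_k, so r_k = a·s_k + b·t_k at every step:
  q = 1: r = 27, s = 1 − 1·0 = 1, t = 0 − 1·1 = -1  (check: 87·1 + 60·(-1) = 27)
  q = 2: r = 6, s = 0 − 2·1 = -2, t = 1 − 2·(-1) = 3  (check: 87·(-2) + 60·3 = 6)
  q = 4: r = 3, s = 1 − 4·(-2) = 9, t = -1 − 4·3 = -13  (check: 87·9 + 60·(-13) = 3)
The row with r = 3 (the gcd) gives the Bezout coefficients s = 9, t = -13.
Result: 87 · (9) + 60 · (-13) = 3.

gcd(87, 60) = 3; s = 9, t = -13 (check: 87·9 + 60·(-13) = 3).


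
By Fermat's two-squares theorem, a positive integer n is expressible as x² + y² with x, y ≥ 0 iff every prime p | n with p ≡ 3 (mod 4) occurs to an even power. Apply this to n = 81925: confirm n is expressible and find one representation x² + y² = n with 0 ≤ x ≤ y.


Step 1: Factor n = 81925 = 5^2 · 29 · 113.
Step 2: Check the mod-4 condition on each prime factor: 5 ≡ 1 (mod 4), exponent 2; 29 ≡ 1 (mod 4), exponent 1; 113 ≡ 1 (mod 4), exponent 1.
All primes ≡ 3 (mod 4) appear to even exponent (or don't appear), so by the two-squares theorem n IS expressible as a sum of two squares.
Step 3: Build a representation. Group n = k² · m with k = 5 and m = 29 · 113 = 3277 (a product of primes ≡ 1 (mod 4)); a representation of m scales to one of n via (k·x)² + (k·y)² = k²(x² + y²). Each prime p ≡ 1 (mod 4) is itself a sum of two squares; find a² by testing p − a² for a perfect square:
  29: 29 − 1² = 28, 29 − 2² = 25 = 5² ⇒ 29 = 2² + 5².
  113: 113 − 1² = 112, 113 − 2² = 109, 113 − 3² = 104, 113 − 4² = 97, 113 − 5² = 88, 113 − 6² = 77, 113 − 7² = 64 = 8² ⇒ 113 = 7² + 8².
  Combine using the Brahmagupta–Fibonacci identity (a² + b²)(c² + d²) = (ac − bd)² + (ad + bc)² = (ac + bd)² + (ad − bc)²:
  29 · 113 = 3277: from (2² + 5²)(7² + 8²), take (2·7 − 5·8, 2·8 + 5·7) = (14 − 40, 16 + 35) = (-26, 51); dropping signs (only squares matter) gives (26, 51); check 26² + 51² = 676 + 2601 = 3277 ✓.
  Scale by k = 5: (5·26, 5·51) = (130, 255).
Step 4: Order so x ≤ y and verify: 130² + 255² = 16900 + 65025 = 81925 = n. ✓

n = 81925 = 130² + 255² (one valid representation with x ≤ y).


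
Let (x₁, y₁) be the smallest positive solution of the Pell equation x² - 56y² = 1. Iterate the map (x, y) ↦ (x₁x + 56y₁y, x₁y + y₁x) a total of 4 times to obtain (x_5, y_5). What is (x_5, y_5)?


Step 1: Find the fundamental solution (x₁, y₁) of x² - 56y² = 1.
  Expand √56 as a continued fraction. a₀ = ⌊√56⌋ = 7; iterate m_{k+1} = d_k·a_k − m_k, d_{k+1} = (56 − m_{k+1}²)/d_k, a_{k+1} = ⌊(a₀ + m_{k+1})/d_{k+1}⌋ (starting m₀ = 0, d₀ = 1), with convergents p_k = a_k·p_{k-1} + p_{k-2}, q_k = a_k·q_{k-1} + q_{k-2} (p₋₁ = 1, q₋₁ = 0):
  k = 0: a₀ = 7; p₀/q₀ = 7/1; p₀² − 56·q₀² = 49 − 56 = -7.
  k = 1: m = 7, d = 7, a = ⌊(7 + 7)/7⌋ = 2; p/q = (2·7 + 1)/(2·1 + 0) = 15/2; p² − 56·q² = 225 − 224 = 1.
  The first convergent with p² − 56·q² = 1 gives the fundamental solution (x₁, y₁) = (15, 2).
Step 2: Apply the recurrence (x_{n+1}, y_{n+1}) = (x₁x_n + 56y₁y_n, x₁y_n + y₁x_n) repeatedly.
  From (x_1, y_1) = (15, 2): x_2 = 15·15 + 56·2·2 = 449; y_2 = 15·2 + 2·15 = 60.
  From (x_2, y_2) = (449, 60): x_3 = 15·449 + 56·2·60 = 13455; y_3 = 15·60 + 2·449 = 1798.
  From (x_3, y_3) = (13455, 1798): x_4 = 15·13455 + 56·2·1798 = 403201; y_4 = 15·1798 + 2·13455 = 53880.
  From (x_4, y_4) = (403201, 53880): x_5 = 15·403201 + 56·2·53880 = 12082575; y_5 = 15·53880 + 2·403201 = 1614602.
Step 3: Verify x_5² - 56·y_5² = 145988618630625 - 145988618630624 = 1 (should be 1). ✓

(x_1, y_1) = (15, 2); (x_5, y_5) = (12082575, 1614602).


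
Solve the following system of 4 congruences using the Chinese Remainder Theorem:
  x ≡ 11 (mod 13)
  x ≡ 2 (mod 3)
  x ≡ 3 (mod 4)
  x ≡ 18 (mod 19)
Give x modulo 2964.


Product of moduli M = 13 · 3 · 4 · 19 = 2964.
Merge one congruence at a time:
  Start: x ≡ 11 (mod 13).
  Combine with x ≡ 2 (mod 3); new modulus lcm = 39.
    Write x = 11 + 13·t and substitute into x ≡ 2 (mod 3): 13·t ≡ 2 − 11 = -9 (mod 3).
    Reduce coefficients mod 3: 1·t ≡ 0 (mod 3).
    So t ≡ 0 (mod 3).
    Then x = 11 + 13·0 = 11, valid modulo lcm(13, 3) = 39: x ≡ 11 (mod 39).
  Combine with x ≡ 3 (mod 4); new modulus lcm = 156.
    Write x = 11 + 39·t and substitute into x ≡ 3 (mod 4): 39·t ≡ 3 − 11 = -8 (mod 4).
    Reduce coefficients mod 4: 3·t ≡ 0 (mod 4).
    The inverse of 3 mod 4 is 3 (since 3·3 = 9 = 2·4 + 1), so t ≡ 3·0 = 0 ≡ 0 (mod 4).
    Then x = 11 + 39·0 = 11, valid modulo lcm(39, 4) = 156: x ≡ 11 (mod 156).
  Combine with x ≡ 18 (mod 19); new modulus lcm = 2964.
    Write x = 11 + 156·t and substitute into x ≡ 18 (mod 19): 156·t ≡ 18 − 11 = 7 (mod 19).
    Reduce coefficients mod 19: 4·t ≡ 7 (mod 19).
    The inverse of 4 mod 19 is 5 (since 4·5 = 20 = 1·19 + 1), so t ≡ 5·7 = 35 ≡ 16 (mod 19).
    Then x = 11 + 156·16 = 2507, valid modulo lcm(156, 19) = 2964: x ≡ 2507 (mod 2964).
Verify against each original: 2507 mod 13 = 11, 2507 mod 3 = 2, 2507 mod 4 = 3, 2507 mod 19 = 18.

x ≡ 2507 (mod 2964).


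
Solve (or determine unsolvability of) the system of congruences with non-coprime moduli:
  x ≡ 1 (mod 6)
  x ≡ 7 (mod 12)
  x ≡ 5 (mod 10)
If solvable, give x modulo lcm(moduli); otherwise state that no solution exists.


Moduli 6, 12, 10 are not pairwise coprime, so CRT works modulo lcm(m_i) when all pairwise compatibility conditions hold.
Pairwise compatibility: gcd(m_i, m_j) must divide a_i - a_j for every pair.
Merge one congruence at a time:
  Start: x ≡ 1 (mod 6).
  Combine with x ≡ 7 (mod 12): gcd(6, 12) = 6; 7 - 1 = 6, which IS divisible by 6, so compatible.
    Write x = 1 + 6·t and substitute into x ≡ 7 (mod 12): 6·t ≡ 7 − 1 = 6 (mod 12).
    Divide the congruence (and modulus) by g = 6: 1·t ≡ 1 (mod 2).
    So t ≡ 1 (mod 2).
    Then x = 1 + 6·1 = 7, valid modulo lcm(6, 12) = 12: x ≡ 7 (mod 12).
  Combine with x ≡ 5 (mod 10): gcd(12, 10) = 2; 5 - 7 = -2, which IS divisible by 2, so compatible.
    Write x = 7 + 12·t and substitute into x ≡ 5 (mod 10): 12·t ≡ 5 − 7 = -2 (mod 10).
    Divide the congruence (and modulus) by g = 2: 6·t ≡ -1 (mod 5).
    Reduce coefficients mod 5: 1·t ≡ 4 (mod 5).
    So t ≡ 4 (mod 5).
    Then x = 7 + 12·4 = 55, valid modulo lcm(12, 10) = 60: x ≡ 55 (mod 60).
Verify: 55 mod 6 = 1, 55 mod 12 = 7, 55 mod 10 = 5.

x ≡ 55 (mod 60).


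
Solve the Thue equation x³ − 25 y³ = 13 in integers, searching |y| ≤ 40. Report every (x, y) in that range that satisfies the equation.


The equation is x³ - 25y³ = 13. For fixed y, x³ = 25·y³ + 13, so a solution requires the RHS to be a perfect cube.
Strategy: iterate y from -40 to 40, compute RHS = 25·y³ + 13, and check whether it is a (positive or negative) perfect cube.
Check small values of y:
  y = 0: RHS = 13 is not a perfect cube.
  y = 1: RHS = 38 is not a perfect cube.
  y = -1: RHS = -12 is not a perfect cube.
  y = 2: RHS = 213 is not a perfect cube.
  y = -2: RHS = -187 is not a perfect cube.
  y = 3: RHS = 688 is not a perfect cube.
  y = -3: RHS = -662 is not a perfect cube.
Continuing the search up to |y| = 40 finds no solutions either.
No (x, y) in the scanned range satisfies the equation.

No integer solutions with |y| ≤ 40.


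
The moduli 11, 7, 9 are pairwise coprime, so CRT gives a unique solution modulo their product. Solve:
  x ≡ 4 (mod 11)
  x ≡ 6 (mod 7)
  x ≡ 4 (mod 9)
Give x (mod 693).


Moduli 11, 7, 9 are pairwise coprime; by CRT there is a unique solution modulo M = 11 · 7 · 9 = 693.
Solve pairwise, accumulating the modulus:
  Start with x ≡ 4 (mod 11).
  Combine with x ≡ 6 (mod 7): since gcd(11, 7) = 1, we get a unique residue mod 77.
    Write x = 4 + 11·t and substitute into x ≡ 6 (mod 7): 11·t ≡ 6 − 4 = 2 (mod 7).
    Reduce coefficients mod 7: 4·t ≡ 2 (mod 7).
    The inverse of 4 mod 7 is 2 (since 4·2 = 8 = 1·7 + 1), so t ≡ 2·2 = 4 ≡ 4 (mod 7).
    Then x = 4 + 11·4 = 48, valid modulo lcm(11, 7) = 77: x ≡ 48 (mod 77).
  Combine with x ≡ 4 (mod 9): since gcd(77, 9) = 1, we get a unique residue mod 693.
    Write x = 48 + 77·t and substitute into x ≡ 4 (mod 9): 77·t ≡ 4 − 48 = -44 (mod 9).
    Reduce coefficients mod 9: 5·t ≡ 1 (mod 9).
    The inverse of 5 mod 9 is 2 (since 5·2 = 10 = 1·9 + 1), so t ≡ 2·1 = 2 ≡ 2 (mod 9).
    Then x = 48 + 77·2 = 202, valid modulo lcm(77, 9) = 693: x ≡ 202 (mod 693).
Verify: 202 mod 11 = 4 ✓, 202 mod 7 = 6 ✓, 202 mod 9 = 4 ✓.

x ≡ 202 (mod 693).


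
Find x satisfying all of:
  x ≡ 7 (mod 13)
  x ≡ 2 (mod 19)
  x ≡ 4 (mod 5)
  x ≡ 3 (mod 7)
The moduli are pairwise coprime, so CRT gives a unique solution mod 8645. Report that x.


Product of moduli M = 13 · 19 · 5 · 7 = 8645.
Merge one congruence at a time:
  Start: x ≡ 7 (mod 13).
  Combine with x ≡ 2 (mod 19); new modulus lcm = 247.
    Write x = 7 + 13·t and substitute into x ≡ 2 (mod 19): 13·t ≡ 2 − 7 = -5 (mod 19).
    Reduce coefficients mod 19: 13·t ≡ 14 (mod 19).
    The inverse of 13 mod 19 is 3 (since 13·3 = 39 = 2·19 + 1), so t ≡ 3·14 = 42 ≡ 4 (mod 19).
    Then x = 7 + 13·4 = 59, valid modulo lcm(13, 19) = 247: x ≡ 59 (mod 247).
  Combine with x ≡ 4 (mod 5); new modulus lcm = 1235.
    Write x = 59 + 247·t and substitute into x ≡ 4 (mod 5): 247·t ≡ 4 − 59 = -55 (mod 5).
    Reduce coefficients mod 5: 2·t ≡ 0 (mod 5).
    The inverse of 2 mod 5 is 3 (since 2·3 = 6 = 1·5 + 1), so t ≡ 3·0 = 0 ≡ 0 (mod 5).
    Then x = 59 + 247·0 = 59, valid modulo lcm(247, 5) = 1235: x ≡ 59 (mod 1235).
  Combine with x ≡ 3 (mod 7); new modulus lcm = 8645.
    Write x = 59 + 1235·t and substitute into x ≡ 3 (mod 7): 1235·t ≡ 3 − 59 = -56 (mod 7).
    Reduce coefficients mod 7: 3·t ≡ 0 (mod 7).
    The inverse of 3 mod 7 is 5 (since 3·5 = 15 = 2·7 + 1), so t ≡ 5·0 = 0 ≡ 0 (mod 7).
    Then x = 59 + 1235·0 = 59, valid modulo lcm(1235, 7) = 8645: x ≡ 59 (mod 8645).
Verify against each original: 59 mod 13 = 7, 59 mod 19 = 2, 59 mod 5 = 4, 59 mod 7 = 3.

x ≡ 59 (mod 8645).


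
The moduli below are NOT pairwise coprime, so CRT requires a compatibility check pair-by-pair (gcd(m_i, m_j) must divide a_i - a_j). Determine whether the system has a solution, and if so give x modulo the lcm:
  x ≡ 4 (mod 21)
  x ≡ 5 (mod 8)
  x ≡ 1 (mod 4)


Moduli 21, 8, 4 are not pairwise coprime, so CRT works modulo lcm(m_i) when all pairwise compatibility conditions hold.
Pairwise compatibility: gcd(m_i, m_j) must divide a_i - a_j for every pair.
Merge one congruence at a time:
  Start: x ≡ 4 (mod 21).
  Combine with x ≡ 5 (mod 8): gcd(21, 8) = 1; 5 - 4 = 1, which IS divisible by 1, so compatible.
    Write x = 4 + 21·t and substitute into x ≡ 5 (mod 8): 21·t ≡ 5 − 4 = 1 (mod 8).
    Reduce coefficients mod 8: 5·t ≡ 1 (mod 8).
    The inverse of 5 mod 8 is 5 (since 5·5 = 25 = 3·8 + 1), so t ≡ 5·1 = 5 ≡ 5 (mod 8).
    Then x = 4 + 21·5 = 109, valid modulo lcm(21, 8) = 168: x ≡ 109 (mod 168).
  Combine with x ≡ 1 (mod 4): gcd(168, 4) = 4; 1 - 109 = -108, which IS divisible by 4, so compatible.
    Write x = 109 + 168·t and substitute into x ≡ 1 (mod 4): 168·t ≡ 1 − 109 = -108 (mod 4).
    Divide the congruence (and modulus) by g = 4: 42·t ≡ -27 (mod 1).
    Modulo 1 every t works; take t = 0.
    Then x = 109 + 168·0 = 109, valid modulo lcm(168, 4) = 168: x ≡ 109 (mod 168).
Verify: 109 mod 21 = 4, 109 mod 8 = 5, 109 mod 4 = 1.

x ≡ 109 (mod 168).


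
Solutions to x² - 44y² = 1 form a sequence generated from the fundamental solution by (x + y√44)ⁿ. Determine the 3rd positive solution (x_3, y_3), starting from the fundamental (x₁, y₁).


Step 1: Find the fundamental solution (x₁, y₁) of x² - 44y² = 1.
  Expand √44 as a continued fraction. a₀ = ⌊√44⌋ = 6; iterate m_{k+1} = d_k·a_k − m_k, d_{k+1} = (44 − m_{k+1}²)/d_k, a_{k+1} = ⌊(a₀ + m_{k+1})/d_{k+1}⌋ (starting m₀ = 0, d₀ = 1), with convergents p_k = a_k·p_{k-1} + p_{k-2}, q_k = a_k·q_{k-1} + q_{k-2} (p₋₁ = 1, q₋₁ = 0):
  k = 0: a₀ = 6; p₀/q₀ = 6/1; p₀² − 44·q₀² = 36 − 44 = -8.
  k = 1: m = 6, d = 8, a = ⌊(6 + 6)/8⌋ = 1; p/q = (1·6 + 1)/(1·1 + 0) = 7/1; p² − 44·q² = 49 − 44 = 5.
  k = 2: m = 2, d = 5, a = ⌊(6 + 2)/5⌋ = 1; p/q = (1·7 + 6)/(1·1 + 1) = 13/2; p² − 44·q² = 169 − 176 = -7.
  k = 3: m = 3, d = 7, a = ⌊(6 + 3)/7⌋ = 1; p/q = (1·13 + 7)/(1·2 + 1) = 20/3; p² − 44·q² = 400 − 396 = 4.
  k = 4: m = 4, d = 4, a = ⌊(6 + 4)/4⌋ = 2; p/q = (2·20 + 13)/(2·3 + 2) = 53/8; p² − 44·q² = 2809 − 2816 = -7.
  k = 5: m = 4, d = 7, a = ⌊(6 + 4)/7⌋ = 1; p/q = (1·53 + 20)/(1·8 + 3) = 73/11; p² − 44·q² = 5329 − 5324 = 5.
  k = 6: m = 3, d = 5, a = ⌊(6 + 3)/5⌋ = 1; p/q = (1·73 + 53)/(1·11 + 8) = 126/19; p² − 44·q² = 15876 − 15884 = -8.
  k = 7: m = 2, d = 8, a = ⌊(6 + 2)/8⌋ = 1; p/q = (1·126 + 73)/(1·19 + 11) = 199/30; p² − 44·q² = 39601 − 39600 = 1.
  The first convergent with p² − 44·q² = 1 gives the fundamental solution (x₁, y₁) = (199, 30).
Step 2: Apply the recurrence (x_{n+1}, y_{n+1}) = (x₁x_n + 44y₁y_n, x₁y_n + y₁x_n) repeatedly.
  From (x_1, y_1) = (199, 30): x_2 = 199·199 + 44·30·30 = 79201; y_2 = 199·30 + 30·199 = 11940.
  From (x_2, y_2) = (79201, 11940): x_3 = 199·79201 + 44·30·11940 = 31521799; y_3 = 199·11940 + 30·79201 = 4752090.
Step 3: Verify x_3² - 44·y_3² = 993623812196401 - 993623812196400 = 1 (should be 1). ✓

(x_1, y_1) = (199, 30); (x_3, y_3) = (31521799, 4752090).


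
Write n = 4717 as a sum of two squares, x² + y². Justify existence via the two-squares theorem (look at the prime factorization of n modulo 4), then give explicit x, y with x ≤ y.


Step 1: Factor n = 4717 = 53 · 89.
Step 2: Check the mod-4 condition on each prime factor: 53 ≡ 1 (mod 4), exponent 1; 89 ≡ 1 (mod 4), exponent 1.
All primes ≡ 3 (mod 4) appear to even exponent (or don't appear), so by the two-squares theorem n IS expressible as a sum of two squares.
Step 3: Build a representation. Here n = 53 · 89 is a product of primes ≡ 1 (mod 4). Each prime p ≡ 1 (mod 4) is itself a sum of two squares; find a² by testing p − a² for a perfect square:
  53: 53 − 1² = 52, 53 − 2² = 49 = 7² ⇒ 53 = 2² + 7².
  89: 89 − 1² = 88, 89 − 2² = 85, 89 − 3² = 80, 89 − 4² = 73, 89 − 5² = 64 = 8² ⇒ 89 = 5² + 8².
  Combine using the Brahmagupta–Fibonacci identity (a² + b²)(c² + d²) = (ac − bd)² + (ad + bc)² = (ac + bd)² + (ad − bc)²:
  53 · 89 = 4717: from (2² + 7²)(5² + 8²), take (2·5 − 7·8, 2·8 + 7·5) = (10 − 56, 16 + 35) = (-46, 51); dropping signs (only squares matter) gives (46, 51); check 46² + 51² = 2116 + 2601 = 4717 ✓.
Step 4: Order so x ≤ y and verify: 46² + 51² = 2116 + 2601 = 4717 = n. ✓

n = 4717 = 46² + 51² (one valid representation with x ≤ y).


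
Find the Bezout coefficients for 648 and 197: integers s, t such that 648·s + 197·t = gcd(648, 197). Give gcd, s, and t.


Euclidean algorithm on (648, 197) — divide until remainder is 0:
  648 = 3 · 197 + 57
  197 = 3 · 57 + 26
  57 = 2 · 26 + 5
  26 = 5 · 5 + 1
  5 = 5 · 1 + 0
gcd(648, 197) = 1.
Track Bezout coefficients alongside the remainders: start with r₀ = 648 = a·1 + b·0 (s = 1, t = 0) and r₁ = 197 = a·0 + b·1 (s = 0, t = 1); each new remainder r_{k+1} = r_{k-1} − q_k·r_k inherits s_{k+1} = s_{k-1} − q_k·s_k, t_{k+1} = t_{k-1} − q_k·t_k, so r_k = a·s_k + b·t_k at every step:
  q = 3: r = 57, s = 1 − 3·0 = 1, t = 0 − 3·1 = -3  (check: 648·1 + 197·(-3) = 57)
  q = 3: r = 26, s = 0 − 3·1 = -3, t = 1 − 3·(-3) = 10  (check: 648·(-3) + 197·10 = 26)
  q = 2: r = 5, s = 1 − 2·(-3) = 7, t = -3 − 2·10 = -23  (check: 648·7 + 197·(-23) = 5)
  q = 5: r = 1, s = -3 − 5·7 = -38, t = 10 − 5·(-23) = 125  (check: 648·(-38) + 197·125 = 1)
The row with r = 1 (the gcd) gives the Bezout coefficients s = -38, t = 125.
Result: 648 · (-38) + 197 · (125) = 1.

gcd(648, 197) = 1; s = -38, t = 125 (check: 648·(-38) + 197·125 = 1).


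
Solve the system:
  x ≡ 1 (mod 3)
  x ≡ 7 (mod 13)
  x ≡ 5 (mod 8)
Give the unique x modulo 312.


Moduli 3, 13, 8 are pairwise coprime; by CRT there is a unique solution modulo M = 3 · 13 · 8 = 312.
Solve pairwise, accumulating the modulus:
  Start with x ≡ 1 (mod 3).
  Combine with x ≡ 7 (mod 13): since gcd(3, 13) = 1, we get a unique residue mod 39.
    Write x = 1 + 3·t and substitute into x ≡ 7 (mod 13): 3·t ≡ 7 − 1 = 6 (mod 13).
    The inverse of 3 mod 13 is 9 (since 3·9 = 27 = 2·13 + 1), so t ≡ 9·6 = 54 ≡ 2 (mod 13).
    Then x = 1 + 3·2 = 7, valid modulo lcm(3, 13) = 39: x ≡ 7 (mod 39).
  Combine with x ≡ 5 (mod 8): since gcd(39, 8) = 1, we get a unique residue mod 312.
    Write x = 7 + 39·t and substitute into x ≡ 5 (mod 8): 39·t ≡ 5 − 7 = -2 (mod 8).
    Reduce coefficients mod 8: 7·t ≡ 6 (mod 8).
    The inverse of 7 mod 8 is 7 (since 7·7 = 49 = 6·8 + 1), so t ≡ 7·6 = 42 ≡ 2 (mod 8).
    Then x = 7 + 39·2 = 85, valid modulo lcm(39, 8) = 312: x ≡ 85 (mod 312).
Verify: 85 mod 3 = 1 ✓, 85 mod 13 = 7 ✓, 85 mod 8 = 5 ✓.

x ≡ 85 (mod 312).


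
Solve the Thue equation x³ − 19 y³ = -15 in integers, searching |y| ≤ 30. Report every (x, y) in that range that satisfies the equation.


The equation is x³ - 19y³ = -15. For fixed y, x³ = 19·y³ − 15, so a solution requires the RHS to be a perfect cube.
Strategy: iterate y from -30 to 30, compute RHS = 19·y³ − 15, and check whether it is a (positive or negative) perfect cube.
Check small values of y:
  y = 0: RHS = -15 is not a perfect cube.
  y = 1: RHS = 4 is not a perfect cube.
  y = -1: RHS = -34 is not a perfect cube.
  y = 2: RHS = 137 is not a perfect cube.
  y = -2: RHS = -167 is not a perfect cube.
  y = 3: RHS = 498 is not a perfect cube.
  y = -3: RHS = -528 is not a perfect cube.
Continuing the search up to |y| = 30 finds no solutions either.
No (x, y) in the scanned range satisfies the equation.

No integer solutions with |y| ≤ 30.


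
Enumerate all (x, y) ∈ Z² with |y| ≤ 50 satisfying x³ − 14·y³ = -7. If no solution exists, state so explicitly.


The equation is x³ - 14y³ = -7. For fixed y, x³ = 14·y³ − 7, so a solution requires the RHS to be a perfect cube.
Strategy: iterate y from -50 to 50, compute RHS = 14·y³ − 7, and check whether it is a (positive or negative) perfect cube.
Check small values of y:
  y = 0: RHS = -7 is not a perfect cube.
  y = 1: RHS = 7 is not a perfect cube.
  y = -1: RHS = -21 is not a perfect cube.
  y = 2: RHS = 105 is not a perfect cube.
  y = -2: RHS = -119 is not a perfect cube.
  y = 3: RHS = 371 is not a perfect cube.
  y = -3: RHS = -385 is not a perfect cube.
Continuing the search up to |y| = 50 finds no solutions either.
No (x, y) in the scanned range satisfies the equation.

No integer solutions with |y| ≤ 50.


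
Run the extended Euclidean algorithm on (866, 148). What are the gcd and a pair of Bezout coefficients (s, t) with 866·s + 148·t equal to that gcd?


Euclidean algorithm on (866, 148) — divide until remainder is 0:
  866 = 5 · 148 + 126
  148 = 1 · 126 + 22
  126 = 5 · 22 + 16
  22 = 1 · 16 + 6
  16 = 2 · 6 + 4
  6 = 1 · 4 + 2
  4 = 2 · 2 + 0
gcd(866, 148) = 2.
Track Bezout coefficients alongside the remainders: start with r₀ = 866 = a·1 + b·0 (s = 1, t = 0) and r₁ = 148 = a·0 + b·1 (s = 0, t = 1); each new remainder r_{k+1} = r_{k-1} − q_k·r_k inherits s_{k+1} = s_{k-1} − q_k·s_k, t_{k+1} = t_{k-1} − q_k·t_k, so r_k = a·s_k + b·t_k at every step:
  q = 5: r = 126, s = 1 − 5·0 = 1, t = 0 − 5·1 = -5  (check: 866·1 + 148·(-5) = 126)
  q = 1: r = 22, s = 0 − 1·1 = -1, t = 1 − 1·(-5) = 6  (check: 866·(-1) + 148·6 = 22)
  q = 5: r = 16, s = 1 − 5·(-1) = 6, t = -5 − 5·6 = -35  (check: 866·6 + 148·(-35) = 16)
  q = 1: r = 6, s = -1 − 1·6 = -7, t = 6 − 1·(-35) = 41  (check: 866·(-7) + 148·41 = 6)
  q = 2: r = 4, s = 6 − 2·(-7) = 20, t = -35 − 2·41 = -117  (check: 866·20 + 148·(-117) = 4)
  q = 1: r = 2, s = -7 − 1·20 = -27, t = 41 − 1·(-117) = 158  (check: 866·(-27) + 148·158 = 2)
The row with r = 2 (the gcd) gives the Bezout coefficients s = -27, t = 158.
Result: 866 · (-27) + 148 · (158) = 2.

gcd(866, 148) = 2; s = -27, t = 158 (check: 866·(-27) + 148·158 = 2).


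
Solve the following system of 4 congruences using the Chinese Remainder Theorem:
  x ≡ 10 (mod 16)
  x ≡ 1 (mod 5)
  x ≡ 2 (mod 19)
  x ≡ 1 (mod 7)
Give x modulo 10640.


Product of moduli M = 16 · 5 · 19 · 7 = 10640.
Merge one congruence at a time:
  Start: x ≡ 10 (mod 16).
  Combine with x ≡ 1 (mod 5); new modulus lcm = 80.
    Write x = 10 + 16·t and substitute into x ≡ 1 (mod 5): 16·t ≡ 1 − 10 = -9 (mod 5).
    Reduce coefficients mod 5: 1·t ≡ 1 (mod 5).
    So t ≡ 1 (mod 5).
    Then x = 10 + 16·1 = 26, valid modulo lcm(16, 5) = 80: x ≡ 26 (mod 80).
  Combine with x ≡ 2 (mod 19); new modulus lcm = 1520.
    Write x = 26 + 80·t and substitute into x ≡ 2 (mod 19): 80·t ≡ 2 − 26 = -24 (mod 19).
    Reduce coefficients mod 19: 4·t ≡ 14 (mod 19).
    The inverse of 4 mod 19 is 5 (since 4·5 = 20 = 1·19 + 1), so t ≡ 5·14 = 70 ≡ 13 (mod 19).
    Then x = 26 + 80·13 = 1066, valid modulo lcm(80, 19) = 1520: x ≡ 1066 (mod 1520).
  Combine with x ≡ 1 (mod 7); new modulus lcm = 10640.
    Write x = 1066 + 1520·t and substitute into x ≡ 1 (mod 7): 1520·t ≡ 1 − 1066 = -1065 (mod 7).
    Reduce coefficients mod 7: 1·t ≡ 6 (mod 7).
    So t ≡ 6 (mod 7).
    Then x = 1066 + 1520·6 = 10186, valid modulo lcm(1520, 7) = 10640: x ≡ 10186 (mod 10640).
Verify against each original: 10186 mod 16 = 10, 10186 mod 5 = 1, 10186 mod 19 = 2, 10186 mod 7 = 1.

x ≡ 10186 (mod 10640).


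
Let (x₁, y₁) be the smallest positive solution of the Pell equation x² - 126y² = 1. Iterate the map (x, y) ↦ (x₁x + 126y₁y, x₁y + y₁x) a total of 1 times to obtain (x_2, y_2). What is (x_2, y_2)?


Step 1: Find the fundamental solution (x₁, y₁) of x² - 126y² = 1.
  Expand √126 as a continued fraction. a₀ = ⌊√126⌋ = 11; iterate m_{k+1} = d_k·a_k − m_k, d_{k+1} = (126 − m_{k+1}²)/d_k, a_{k+1} = ⌊(a₀ + m_{k+1})/d_{k+1}⌋ (starting m₀ = 0, d₀ = 1), with convergents p_k = a_k·p_{k-1} + p_{k-2}, q_k = a_k·q_{k-1} + q_{k-2} (p₋₁ = 1, q₋₁ = 0):
  k = 0: a₀ = 11; p₀/q₀ = 11/1; p₀² − 126·q₀² = 121 − 126 = -5.
  k = 1: m = 11, d = 5, a = ⌊(11 + 11)/5⌋ = 4; p/q = (4·11 + 1)/(4·1 + 0) = 45/4; p² − 126·q² = 2025 − 2016 = 9.
  k = 2: m = 9, d = 9, a = ⌊(11 + 9)/9⌋ = 2; p/q = (2·45 + 11)/(2·4 + 1) = 101/9; p² − 126·q² = 10201 − 10206 = -5.
  k = 3: m = 9, d = 5, a = ⌊(11 + 9)/5⌋ = 4; p/q = (4·101 + 45)/(4·9 + 4) = 449/40; p² − 126·q² = 201601 − 201600 = 1.
  The first convergent with p² − 126·q² = 1 gives the fundamental solution (x₁, y₁) = (449, 40).
Step 2: Apply the recurrence (x_{n+1}, y_{n+1}) = (x₁x_n + 126y₁y_n, x₁y_n + y₁x_n) repeatedly.
  From (x_1, y_1) = (449, 40): x_2 = 449·449 + 126·40·40 = 403201; y_2 = 449·40 + 40·449 = 35920.
Step 3: Verify x_2² - 126·y_2² = 162571046401 - 162571046400 = 1 (should be 1). ✓

(x_1, y_1) = (449, 40); (x_2, y_2) = (403201, 35920).


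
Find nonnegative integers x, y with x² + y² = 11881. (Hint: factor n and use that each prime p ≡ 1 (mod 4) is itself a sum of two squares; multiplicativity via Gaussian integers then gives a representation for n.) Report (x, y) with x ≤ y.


Step 1: Factor n = 11881 = 109^2.
Step 2: Check the mod-4 condition on each prime factor: 109 ≡ 1 (mod 4), exponent 2.
All primes ≡ 3 (mod 4) appear to even exponent (or don't appear), so by the two-squares theorem n IS expressible as a sum of two squares.
Step 3: Build a representation. Here n = 109 · 109 is a product of primes ≡ 1 (mod 4). Each prime p ≡ 1 (mod 4) is itself a sum of two squares; find a² by testing p − a² for a perfect square:
  109: 109 − 1² = 108, 109 − 2² = 105, 109 − 3² = 100 = 10² ⇒ 109 = 3² + 10².
  Combine using the Brahmagupta–Fibonacci identity (a² + b²)(c² + d²) = (ac − bd)² + (ad + bc)² = (ac + bd)² + (ad − bc)²:
  109 · 109 = 11881: from (3² + 10²)(3² + 10²), take (3·3 − 10·10, 3·10 + 10·3) = (9 − 100, 30 + 30) = (-91, 60); dropping signs (only squares matter) gives (91, 60); check 91² + 60² = 8281 + 3600 = 11881 ✓.
Step 4: Order so x ≤ y and verify: 60² + 91² = 3600 + 8281 = 11881 = n. ✓

n = 11881 = 60² + 91² (one valid representation with x ≤ y).


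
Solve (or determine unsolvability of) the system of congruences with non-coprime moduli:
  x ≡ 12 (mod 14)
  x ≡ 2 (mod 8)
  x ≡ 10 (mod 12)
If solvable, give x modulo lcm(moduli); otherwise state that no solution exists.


Moduli 14, 8, 12 are not pairwise coprime, so CRT works modulo lcm(m_i) when all pairwise compatibility conditions hold.
Pairwise compatibility: gcd(m_i, m_j) must divide a_i - a_j for every pair.
Merge one congruence at a time:
  Start: x ≡ 12 (mod 14).
  Combine with x ≡ 2 (mod 8): gcd(14, 8) = 2; 2 - 12 = -10, which IS divisible by 2, so compatible.
    Write x = 12 + 14·t and substitute into x ≡ 2 (mod 8): 14·t ≡ 2 − 12 = -10 (mod 8).
    Divide the congruence (and modulus) by g = 2: 7·t ≡ -5 (mod 4).
    Reduce coefficients mod 4: 3·t ≡ 3 (mod 4).
    The inverse of 3 mod 4 is 3 (since 3·3 = 9 = 2·4 + 1), so t ≡ 3·3 = 9 ≡ 1 (mod 4).
    Then x = 12 + 14·1 = 26, valid modulo lcm(14, 8) = 56: x ≡ 26 (mod 56).
  Combine with x ≡ 10 (mod 12): gcd(56, 12) = 4; 10 - 26 = -16, which IS divisible by 4, so compatible.
    Write x = 26 + 56·t and substitute into x ≡ 10 (mod 12): 56·t ≡ 10 − 26 = -16 (mod 12).
    Divide the congruence (and modulus) by g = 4: 14·t ≡ -4 (mod 3).
    Reduce coefficients mod 3: 2·t ≡ 2 (mod 3).
    The inverse of 2 mod 3 is 2 (since 2·2 = 4 = 1·3 + 1), so t ≡ 2·2 = 4 ≡ 1 (mod 3).
    Then x = 26 + 56·1 = 82, valid modulo lcm(56, 12) = 168: x ≡ 82 (mod 168).
Verify: 82 mod 14 = 12, 82 mod 8 = 2, 82 mod 12 = 10.

x ≡ 82 (mod 168).


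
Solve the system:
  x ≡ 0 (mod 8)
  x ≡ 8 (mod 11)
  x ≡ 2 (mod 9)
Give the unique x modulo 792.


Moduli 8, 11, 9 are pairwise coprime; by CRT there is a unique solution modulo M = 8 · 11 · 9 = 792.
Solve pairwise, accumulating the modulus:
  Start with x ≡ 0 (mod 8).
  Combine with x ≡ 8 (mod 11): since gcd(8, 11) = 1, we get a unique residue mod 88.
    Write x = 0 + 8·t and substitute into x ≡ 8 (mod 11): 8·t ≡ 8 − 0 = 8 (mod 11).
    The inverse of 8 mod 11 is 7 (since 8·7 = 56 = 5·11 + 1), so t ≡ 7·8 = 56 ≡ 1 (mod 11).
    Then x = 0 + 8·1 = 8, valid modulo lcm(8, 11) = 88: x ≡ 8 (mod 88).
  Combine with x ≡ 2 (mod 9): since gcd(88, 9) = 1, we get a unique residue mod 792.
    Write x = 8 + 88·t and substitute into x ≡ 2 (mod 9): 88·t ≡ 2 − 8 = -6 (mod 9).
    Reduce coefficients mod 9: 7·t ≡ 3 (mod 9).
    The inverse of 7 mod 9 is 4 (since 7·4 = 28 = 3·9 + 1), so t ≡ 4·3 = 12 ≡ 3 (mod 9).
    Then x = 8 + 88·3 = 272, valid modulo lcm(88, 9) = 792: x ≡ 272 (mod 792).
Verify: 272 mod 8 = 0 ✓, 272 mod 11 = 8 ✓, 272 mod 9 = 2 ✓.

x ≡ 272 (mod 792).


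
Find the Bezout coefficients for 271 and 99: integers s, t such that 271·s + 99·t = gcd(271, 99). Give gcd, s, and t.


Euclidean algorithm on (271, 99) — divide until remainder is 0:
  271 = 2 · 99 + 73
  99 = 1 · 73 + 26
  73 = 2 · 26 + 21
  26 = 1 · 21 + 5
  21 = 4 · 5 + 1
  5 = 5 · 1 + 0
gcd(271, 99) = 1.
Track Bezout coefficients alongside the remainders: start with r₀ = 271 = a·1 + b·0 (s = 1, t = 0) and r₁ = 99 = a·0 + b·1 (s = 0, t = 1); each new remainder r_{k+1} = r_{k-1} − q_k·r_k inherits s_{k+1} = s_{k-1} − q_k·s_k, t_{k+1} = t_{k-1} − q_k·t_k, so r_k = a·s_k + b·t_k at every step:
  q = 2: r = 73, s = 1 − 2·0 = 1, t = 0 − 2·1 = -2  (check: 271·1 + 99·(-2) = 73)
  q = 1: r = 26, s = 0 − 1·1 = -1, t = 1 − 1·(-2) = 3  (check: 271·(-1) + 99·3 = 26)
  q = 2: r = 21, s = 1 − 2·(-1) = 3, t = -2 − 2·3 = -8  (check: 271·3 + 99·(-8) = 21)
  q = 1: r = 5, s = -1 − 1·3 = -4, t = 3 − 1·(-8) = 11  (check: 271·(-4) + 99·11 = 5)
  q = 4: r = 1, s = 3 − 4·(-4) = 19, t = -8 − 4·11 = -52  (check: 271·19 + 99·(-52) = 1)
The row with r = 1 (the gcd) gives the Bezout coefficients s = 19, t = -52.
Result: 271 · (19) + 99 · (-52) = 1.

gcd(271, 99) = 1; s = 19, t = -52 (check: 271·19 + 99·(-52) = 1).


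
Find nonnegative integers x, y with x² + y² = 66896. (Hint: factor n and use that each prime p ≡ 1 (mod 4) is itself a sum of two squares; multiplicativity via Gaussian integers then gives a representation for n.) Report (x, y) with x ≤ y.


Step 1: Factor n = 66896 = 2^4 · 37 · 113.
Step 2: Check the mod-4 condition on each prime factor: 2 = 2 (special); 37 ≡ 1 (mod 4), exponent 1; 113 ≡ 1 (mod 4), exponent 1.
All primes ≡ 3 (mod 4) appear to even exponent (or don't appear), so by the two-squares theorem n IS expressible as a sum of two squares.
Step 3: Build a representation. Group n = k² · m with k = 4 and m = 37 · 113 = 4181 (a product of primes ≡ 1 (mod 4)); a representation of m scales to one of n via (k·x)² + (k·y)² = k²(x² + y²). Each prime p ≡ 1 (mod 4) is itself a sum of two squares; find a² by testing p − a² for a perfect square:
  37: 37 − 1² = 36 = 6² ⇒ 37 = 1² + 6².
  113: 113 − 1² = 112, 113 − 2² = 109, 113 − 3² = 104, 113 − 4² = 97, 113 − 5² = 88, 113 − 6² = 77, 113 − 7² = 64 = 8² ⇒ 113 = 7² + 8².
  Combine using the Brahmagupta–Fibonacci identity (a² + b²)(c² + d²) = (ac − bd)² + (ad + bc)² = (ac + bd)² + (ad − bc)²:
  37 · 113 = 4181: from (1² + 6²)(7² + 8²), take (1·7 − 6·8, 1·8 + 6·7) = (7 − 48, 8 + 42) = (-41, 50); dropping signs (only squares matter) gives (41, 50); check 41² + 50² = 1681 + 2500 = 4181 ✓.
  Scale by k = 4: (4·41, 4·50) = (164, 200).
Step 4: Order so x ≤ y and verify: 164² + 200² = 26896 + 40000 = 66896 = n. ✓

n = 66896 = 164² + 200² (one valid representation with x ≤ y).


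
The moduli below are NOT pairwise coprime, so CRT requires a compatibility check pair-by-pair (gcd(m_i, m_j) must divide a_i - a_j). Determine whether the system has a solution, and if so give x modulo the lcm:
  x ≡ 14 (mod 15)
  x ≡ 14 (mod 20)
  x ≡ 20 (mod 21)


Moduli 15, 20, 21 are not pairwise coprime, so CRT works modulo lcm(m_i) when all pairwise compatibility conditions hold.
Pairwise compatibility: gcd(m_i, m_j) must divide a_i - a_j for every pair.
Merge one congruence at a time:
  Start: x ≡ 14 (mod 15).
  Combine with x ≡ 14 (mod 20): gcd(15, 20) = 5; 14 - 14 = 0, which IS divisible by 5, so compatible.
    Write x = 14 + 15·t and substitute into x ≡ 14 (mod 20): 15·t ≡ 14 − 14 = 0 (mod 20).
    Divide the congruence (and modulus) by g = 5: 3·t ≡ 0 (mod 4).
    The inverse of 3 mod 4 is 3 (since 3·3 = 9 = 2·4 + 1), so t ≡ 3·0 = 0 ≡ 0 (mod 4).
    Then x = 14 + 15·0 = 14, valid modulo lcm(15, 20) = 60: x ≡ 14 (mod 60).
  Combine with x ≡ 20 (mod 21): gcd(60, 21) = 3; 20 - 14 = 6, which IS divisible by 3, so compatible.
    Write x = 14 + 60·t and substitute into x ≡ 20 (mod 21): 60·t ≡ 20 − 14 = 6 (mod 21).
    Divide the congruence (and modulus) by g = 3: 20·t ≡ 2 (mod 7).
    Reduce coefficients mod 7: 6·t ≡ 2 (mod 7).
    The inverse of 6 mod 7 is 6 (since 6·6 = 36 = 5·7 + 1), so t ≡ 6·2 = 12 ≡ 5 (mod 7).
    Then x = 14 + 60·5 = 314, valid modulo lcm(60, 21) = 420: x ≡ 314 (mod 420).
Verify: 314 mod 15 = 14, 314 mod 20 = 14, 314 mod 21 = 20.

x ≡ 314 (mod 420).


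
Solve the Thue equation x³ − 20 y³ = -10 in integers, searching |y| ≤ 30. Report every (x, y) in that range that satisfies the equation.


The equation is x³ - 20y³ = -10. For fixed y, x³ = 20·y³ − 10, so a solution requires the RHS to be a perfect cube.
Strategy: iterate y from -30 to 30, compute RHS = 20·y³ − 10, and check whether it is a (positive or negative) perfect cube.
Check small values of y:
  y = 0: RHS = -10 is not a perfect cube.
  y = 1: RHS = 10 is not a perfect cube.
  y = -1: RHS = -30 is not a perfect cube.
  y = 2: RHS = 150 is not a perfect cube.
  y = -2: RHS = -170 is not a perfect cube.
  y = 3: RHS = 530 is not a perfect cube.
  y = -3: RHS = -550 is not a perfect cube.
Continuing the search up to |y| = 30 finds no solutions either.
No (x, y) in the scanned range satisfies the equation.

No integer solutions with |y| ≤ 30.
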